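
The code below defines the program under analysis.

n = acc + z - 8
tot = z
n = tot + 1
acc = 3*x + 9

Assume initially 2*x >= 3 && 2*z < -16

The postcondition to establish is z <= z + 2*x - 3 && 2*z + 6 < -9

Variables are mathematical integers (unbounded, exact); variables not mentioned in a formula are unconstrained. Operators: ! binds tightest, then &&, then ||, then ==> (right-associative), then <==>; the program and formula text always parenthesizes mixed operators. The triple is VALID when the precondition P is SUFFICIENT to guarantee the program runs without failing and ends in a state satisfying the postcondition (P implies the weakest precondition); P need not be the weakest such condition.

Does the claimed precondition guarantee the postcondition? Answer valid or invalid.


Working backward. After the program, the postcondition z <= z + 2*x - 3 && 2*z + 6 < -9 must hold; in canonical form it is 2*x >= 3 && 2*z < -15.
Before acc := 3*x + 9: 2*x >= 3 && 2*z < -15
Before n := tot + 1: 2*x >= 3 && 2*z < -15
Before tot := z: 2*x >= 3 && 2*z < -15
Before n := acc + z - 8: 2*x >= 3 && 2*z < -15
The weakest precondition is 2*x >= 3 && 2*z < -15.
Check whether 2*x >= 3 && 2*z < -16 implies it.
Every state satisfying the precondition satisfies the weakest precondition: the implication holds.
Answer: valid


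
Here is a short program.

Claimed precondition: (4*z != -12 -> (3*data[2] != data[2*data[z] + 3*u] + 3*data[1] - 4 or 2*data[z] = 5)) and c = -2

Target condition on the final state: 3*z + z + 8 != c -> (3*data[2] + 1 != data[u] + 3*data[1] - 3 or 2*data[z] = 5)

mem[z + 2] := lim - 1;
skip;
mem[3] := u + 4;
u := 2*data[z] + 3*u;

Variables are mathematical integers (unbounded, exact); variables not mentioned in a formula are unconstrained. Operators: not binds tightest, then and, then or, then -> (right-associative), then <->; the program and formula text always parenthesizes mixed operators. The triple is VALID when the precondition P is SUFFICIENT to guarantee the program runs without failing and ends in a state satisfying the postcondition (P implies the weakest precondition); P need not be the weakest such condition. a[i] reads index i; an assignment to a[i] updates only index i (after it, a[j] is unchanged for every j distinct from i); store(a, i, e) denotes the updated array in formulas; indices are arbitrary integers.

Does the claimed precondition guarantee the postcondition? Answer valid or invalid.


Working backward. After the program, the postcondition 3*z + z + 8 != c -> (3*data[2] + 1 != data[u] + 3*data[1] - 3 or 2*data[z] = 5) must hold; in canonical form it is 4*z != c - 8 -> (3*data[2] != 3*data[1] + data[u] - 4 or 2*data[z] = 5).
Before u := 2*data[z] + 3*u: 4*z != c - 8 -> (3*data[2] != data[2*data[z] + 3*u] + 3*data[1] - 4 or 2*data[z] = 5)
Before mem[3] := u + 4: 4*z != c - 8 -> (3*data[2] != data[2*data[z] + 3*u] + 3*data[1] - 4 or 2*data[z] = 5)
Before skip: 4*z != c - 8 -> (3*data[2] != data[2*data[z] + 3*u] + 3*data[1] - 4 or 2*data[z] = 5)
Before mem[z + 2] := lim - 1: 4*z != c - 8 -> (3*data[2] != data[2*data[z] + 3*u] + 3*data[1] - 4 or 2*data[z] = 5)
The weakest precondition is 4*z != c - 8 -> (3*data[2] != data[2*data[z] + 3*u] + 3*data[1] - 4 or 2*data[z] = 5).
Check whether (4*z != -12 -> (3*data[2] != data[2*data[z] + 3*u] + 3*data[1] - 4 or 2*data[z] = 5)) and c = -2 implies it.
Countermodel: at the initial state c = -2, data = {[-3] = 6516, [1] = 15523, [2] = 15521, [13032] = -2, elsewhere 15523}, u = 0, z = -3, the precondition holds but the weakest precondition fails.
Answer: invalid


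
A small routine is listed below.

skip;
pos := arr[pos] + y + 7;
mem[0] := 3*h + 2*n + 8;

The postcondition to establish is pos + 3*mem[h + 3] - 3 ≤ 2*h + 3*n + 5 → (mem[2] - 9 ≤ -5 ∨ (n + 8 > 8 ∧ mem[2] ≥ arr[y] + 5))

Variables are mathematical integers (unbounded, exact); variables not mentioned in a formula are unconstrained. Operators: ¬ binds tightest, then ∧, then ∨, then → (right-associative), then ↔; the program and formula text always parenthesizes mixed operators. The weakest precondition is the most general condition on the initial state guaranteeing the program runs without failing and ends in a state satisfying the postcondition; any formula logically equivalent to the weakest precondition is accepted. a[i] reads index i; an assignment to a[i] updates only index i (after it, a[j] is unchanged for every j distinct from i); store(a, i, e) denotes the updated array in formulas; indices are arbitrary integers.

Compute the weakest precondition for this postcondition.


Working backward. After the program, the postcondition pos + 3*mem[h + 3] - 3 ≤ 2*h + 3*n + 5 → (mem[2] - 9 ≤ -5 ∨ (n + 8 > 8 ∧ mem[2] ≥ arr[y] + 5)) must hold; in canonical form it is 3*mem[h + 3] + pos ≤ 2*h + 3*n + 8 → (mem[2] ≤ 4 ∨ (n > 0 ∧ mem[2] ≥ arr[y] + 5)).
Before mem[0] := 3*h + 2*n + 8: 3*store(mem, 0, 3*h + 2*n + 8)[h + 3] + pos ≤ 2*h + 3*n + 8 → (mem[2] ≤ 4 ∨ (n > 0 ∧ mem[2] ≥ arr[y] + 5))
Before pos := arr[pos] + y + 7: arr[pos] + 3*store(mem, 0, 3*h + 2*n + 8)[h + 3] + y ≤ 2*h + 3*n + 1 → (mem[2] ≤ 4 ∨ (n > 0 ∧ mem[2] ≥ arr[y] + 5))
Before skip: arr[pos] + 3*store(mem, 0, 3*h + 2*n + 8)[h + 3] + y ≤ 2*h + 3*n + 1 → (mem[2] ≤ 4 ∨ (n > 0 ∧ mem[2] ≥ arr[y] + 5))
Answer: WP = arr[pos] + 3*store(mem, 0, 3*h + 2*n + 8)[h + 3] + y ≤ 2*h + 3*n + 1 → (mem[2] ≤ 4 ∨ (n > 0 ∧ mem[2] ≥ arr[y] + 5))


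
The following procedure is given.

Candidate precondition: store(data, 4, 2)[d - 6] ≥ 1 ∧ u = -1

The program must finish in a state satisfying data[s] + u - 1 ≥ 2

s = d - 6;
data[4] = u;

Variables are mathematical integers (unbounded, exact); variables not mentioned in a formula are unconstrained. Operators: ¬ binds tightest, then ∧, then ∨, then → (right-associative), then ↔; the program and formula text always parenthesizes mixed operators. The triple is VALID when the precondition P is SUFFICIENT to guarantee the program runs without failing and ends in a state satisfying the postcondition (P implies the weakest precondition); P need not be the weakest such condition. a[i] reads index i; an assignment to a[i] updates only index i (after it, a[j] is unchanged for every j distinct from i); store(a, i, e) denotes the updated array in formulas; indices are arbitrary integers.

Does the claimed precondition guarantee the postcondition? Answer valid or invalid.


Working backward. After the program, the postcondition data[s] + u - 1 ≥ 2 must hold; in canonical form it is data[s] + u ≥ 3.
Before data[4] := u: store(data, 4, u)[s] + u ≥ 3
Before s := d - 6: store(data, 4, u)[d - 6] + u ≥ 3
The weakest precondition is store(data, 4, u)[d - 6] + u ≥ 3.
Check whether store(data, 4, 2)[d - 6] ≥ 1 ∧ u = -1 implies it.
Countermodel: at the initial state d = 10, data = {[4] = 3, elsewhere 3}, u = -1, the precondition holds but the weakest precondition fails.
Answer: invalid


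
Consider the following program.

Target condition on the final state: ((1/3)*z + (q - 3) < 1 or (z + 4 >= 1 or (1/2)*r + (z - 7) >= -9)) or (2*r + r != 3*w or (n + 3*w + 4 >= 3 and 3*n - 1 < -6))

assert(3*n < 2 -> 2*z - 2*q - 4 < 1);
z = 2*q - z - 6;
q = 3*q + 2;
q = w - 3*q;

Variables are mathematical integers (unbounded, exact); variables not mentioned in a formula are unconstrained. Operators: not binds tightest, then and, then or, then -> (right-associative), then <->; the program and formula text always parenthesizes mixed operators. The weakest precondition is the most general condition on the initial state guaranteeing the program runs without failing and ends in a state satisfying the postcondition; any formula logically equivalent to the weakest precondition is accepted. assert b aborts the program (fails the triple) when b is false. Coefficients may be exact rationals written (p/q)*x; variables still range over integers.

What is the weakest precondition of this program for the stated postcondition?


Working backward. After the program, the postcondition ((1/3)*z + (q - 3) < 1 or (z + 4 >= 1 or (1/2)*r + (z - 7) >= -9)) or (2*r + r != 3*w or (n + 3*w + 4 >= 3 and 3*n - 1 < -6)) must hold; in canonical form it is q + (1/3)*z < 4 or z >= -3 or (1/2)*r + z >= -2 or 3*r != 3*w or (n + 3*w >= -1 and 3*n < -5).
Before q := w - 3*q: w + (1/3)*z < 3*q + 4 or z >= -3 or (1/2)*r + z >= -2 or 3*r != 3*w or (n + 3*w >= -1 and 3*n < -5)
Before q := 3*q + 2: w + (1/3)*z < 9*q + 10 or z >= -3 or (1/2)*r + z >= -2 or 3*r != 3*w or (n + 3*w >= -1 and 3*n < -5)
Before z := 2*q - z - 6: w < (25/3)*q + (1/3)*z + 12 or 2*q >= z + 3 or 2*q + (1/2)*r >= z + 4 or 3*r != 3*w or (n + 3*w >= -1 and 3*n < -5)
Before assert 3*n < 2 -> 2*z - 2*q - 4 < 1: (3*n < 2 -> 2*z < 2*q + 5) and (w < (25/3)*q + (1/3)*z + 12 or 2*q >= z + 3 or 2*q + (1/2)*r >= z + 4 or 3*r != 3*w or (n + 3*w >= -1 and 3*n < -5))
Answer: WP = (3*n < 2 -> 2*z < 2*q + 5) and (w < (25/3)*q + (1/3)*z + 12 or 2*q >= z + 3 or 2*q + (1/2)*r >= z + 4 or 3*r != 3*w or (n + 3*w >= -1 and 3*n < -5))


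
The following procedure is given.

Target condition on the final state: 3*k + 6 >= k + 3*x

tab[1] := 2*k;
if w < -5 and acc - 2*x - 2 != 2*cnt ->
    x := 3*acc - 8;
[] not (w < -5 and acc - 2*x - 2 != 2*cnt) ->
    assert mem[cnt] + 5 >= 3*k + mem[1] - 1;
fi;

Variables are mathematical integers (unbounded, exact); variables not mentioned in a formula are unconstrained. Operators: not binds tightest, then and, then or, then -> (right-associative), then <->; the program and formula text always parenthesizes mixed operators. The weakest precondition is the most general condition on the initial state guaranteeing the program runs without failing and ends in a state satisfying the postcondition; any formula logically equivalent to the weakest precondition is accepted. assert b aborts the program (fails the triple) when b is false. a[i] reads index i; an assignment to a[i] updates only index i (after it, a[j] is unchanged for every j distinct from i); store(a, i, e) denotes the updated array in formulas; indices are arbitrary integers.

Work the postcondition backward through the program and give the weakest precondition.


Working backward. After the program, the postcondition 3*k + 6 >= k + 3*x must hold; in canonical form it is 2*k >= 3*x - 6.
Then branch requires 2*k >= 9*acc - 30; else branch requires mem[cnt] >= mem[1] + 3*k - 6 and 2*k >= 3*x - 6.
Before the if: ((w < -5 and acc != 2*cnt + 2*x + 2) -> 2*k >= 9*acc - 30) and ((not (w < -5 and acc != 2*cnt + 2*x + 2)) -> (mem[cnt] >= mem[1] + 3*k - 6 and 2*k >= 3*x - 6))
Before tab[1] := 2*k: ((w < -5 and acc != 2*cnt + 2*x + 2) -> 2*k >= 9*acc - 30) and ((not (w < -5 and acc != 2*cnt + 2*x + 2)) -> (mem[cnt] >= mem[1] + 3*k - 6 and 2*k >= 3*x - 6))
Answer: WP = ((w < -5 and acc != 2*cnt + 2*x + 2) -> 2*k >= 9*acc - 30) and ((not (w < -5 and acc != 2*cnt + 2*x + 2)) -> (mem[cnt] >= mem[1] + 3*k - 6 and 2*k >= 3*x - 6))


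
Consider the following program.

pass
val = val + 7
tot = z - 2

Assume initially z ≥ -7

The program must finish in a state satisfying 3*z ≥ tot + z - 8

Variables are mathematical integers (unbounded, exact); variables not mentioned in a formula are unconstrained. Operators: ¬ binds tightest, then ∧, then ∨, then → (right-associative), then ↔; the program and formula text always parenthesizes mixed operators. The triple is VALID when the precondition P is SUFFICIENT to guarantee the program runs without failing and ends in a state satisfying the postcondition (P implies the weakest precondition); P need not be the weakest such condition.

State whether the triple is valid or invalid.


Working backward. After the program, the postcondition 3*z ≥ tot + z - 8 must hold; in canonical form it is 2*z ≥ tot - 8.
Before tot := z - 2: z ≥ -10
Before val := val + 7: z ≥ -10
Before skip: z ≥ -10
The weakest precondition is z ≥ -10.
Check whether z ≥ -7 implies it.
Every state satisfying the precondition satisfies the weakest precondition: the implication holds.
Answer: valid


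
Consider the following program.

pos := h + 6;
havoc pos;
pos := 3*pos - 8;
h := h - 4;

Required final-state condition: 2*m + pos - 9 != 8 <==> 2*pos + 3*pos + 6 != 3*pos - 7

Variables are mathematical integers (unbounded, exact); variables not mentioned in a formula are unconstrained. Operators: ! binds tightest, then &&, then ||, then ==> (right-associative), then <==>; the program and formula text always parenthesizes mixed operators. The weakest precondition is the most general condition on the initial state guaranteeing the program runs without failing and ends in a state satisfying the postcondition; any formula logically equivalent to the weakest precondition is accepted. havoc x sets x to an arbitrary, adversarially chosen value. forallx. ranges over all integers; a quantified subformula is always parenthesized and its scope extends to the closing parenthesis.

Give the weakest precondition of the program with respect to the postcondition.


Working backward. After the program, the postcondition 2*m + pos - 9 != 8 <==> 2*pos + 3*pos + 6 != 3*pos - 7 must hold; in canonical form it is 2*m + pos != 17 <==> 2*pos != -13.
Before h := h - 4: 2*m + pos != 17 <==> 2*pos != -13
Before pos := 3*pos - 8: 2*m + 3*pos != 25 <==> 6*pos != 3
Before havoc pos: forall pos_1. (2*m + 3*pos_1 != 25 <==> 6*pos_1 != 3)
Before pos := h + 6: forall pos_1. (2*m + 3*pos_1 != 25 <==> 6*pos_1 != 3)
Answer: WP = forall pos_1. (2*m + 3*pos_1 != 25 <==> 6*pos_1 != 3)


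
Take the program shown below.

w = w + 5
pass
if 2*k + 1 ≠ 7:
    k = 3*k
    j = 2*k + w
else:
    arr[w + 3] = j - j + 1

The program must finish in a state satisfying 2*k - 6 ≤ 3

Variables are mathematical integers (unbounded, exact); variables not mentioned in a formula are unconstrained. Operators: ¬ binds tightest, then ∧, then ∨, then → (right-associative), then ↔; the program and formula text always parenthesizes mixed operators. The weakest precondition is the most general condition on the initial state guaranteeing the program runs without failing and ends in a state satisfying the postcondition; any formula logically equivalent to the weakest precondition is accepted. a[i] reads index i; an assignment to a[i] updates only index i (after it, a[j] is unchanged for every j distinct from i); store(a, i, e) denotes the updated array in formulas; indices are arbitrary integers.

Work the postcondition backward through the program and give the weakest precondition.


Working backward. After the program, the postcondition 2*k - 6 ≤ 3 must hold; in canonical form it is 2*k ≤ 9.
Then branch requires 6*k ≤ 9; else branch requires 2*k ≤ 9.
Before the if: (2*k ≠ 6 → 6*k ≤ 9) ∧ ((¬(2*k ≠ 6)) → 2*k ≤ 9)
Before skip: (2*k ≠ 6 → 6*k ≤ 9) ∧ ((¬(2*k ≠ 6)) → 2*k ≤ 9)
Before w := w + 5: (2*k ≠ 6 → 6*k ≤ 9) ∧ ((¬(2*k ≠ 6)) → 2*k ≤ 9)
Answer: WP = (2*k ≠ 6 → 6*k ≤ 9) ∧ ((¬(2*k ≠ 6)) → 2*k ≤ 9)


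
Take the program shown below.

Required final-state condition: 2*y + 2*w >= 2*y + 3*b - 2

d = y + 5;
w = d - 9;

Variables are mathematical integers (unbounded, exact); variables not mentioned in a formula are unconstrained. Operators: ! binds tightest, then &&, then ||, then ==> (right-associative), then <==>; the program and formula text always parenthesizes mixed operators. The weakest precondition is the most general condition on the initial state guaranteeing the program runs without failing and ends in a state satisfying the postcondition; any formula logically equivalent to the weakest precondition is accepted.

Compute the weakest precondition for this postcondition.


Working backward. After the program, the postcondition 2*y + 2*w >= 2*y + 3*b - 2 must hold; in canonical form it is 2*w >= 3*b - 2.
Before w := d - 9: 2*d >= 3*b + 16
Before d := y + 5: 2*y >= 3*b + 6
Answer: WP = 2*y >= 3*b + 6


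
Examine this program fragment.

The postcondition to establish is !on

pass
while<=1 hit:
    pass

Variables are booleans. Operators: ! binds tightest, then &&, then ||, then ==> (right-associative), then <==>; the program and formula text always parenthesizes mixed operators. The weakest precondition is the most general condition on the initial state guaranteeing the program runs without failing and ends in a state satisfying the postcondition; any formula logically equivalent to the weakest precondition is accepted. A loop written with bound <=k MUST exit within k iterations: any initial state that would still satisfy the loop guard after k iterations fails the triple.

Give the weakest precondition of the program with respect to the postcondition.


Working backward. After the program, !on must hold.
Before the loop (bound <=1), unroll the exhaustion recursion (WP_0 = exit-now case; WP_j = one more guarded iteration, up to j = 1):
  WP_0: (!hit) && (!on)
  WP_1: (hit ==> ((!hit) && (!on))) && ((!hit) ==> (!on))
So before the loop: (hit ==> ((!hit) && (!on))) && ((!hit) ==> (!on))
Before skip: (hit ==> ((!hit) && (!on))) && ((!hit) ==> (!on))
Answer: WP = (hit ==> ((!hit) && (!on))) && ((!hit) ==> (!on))


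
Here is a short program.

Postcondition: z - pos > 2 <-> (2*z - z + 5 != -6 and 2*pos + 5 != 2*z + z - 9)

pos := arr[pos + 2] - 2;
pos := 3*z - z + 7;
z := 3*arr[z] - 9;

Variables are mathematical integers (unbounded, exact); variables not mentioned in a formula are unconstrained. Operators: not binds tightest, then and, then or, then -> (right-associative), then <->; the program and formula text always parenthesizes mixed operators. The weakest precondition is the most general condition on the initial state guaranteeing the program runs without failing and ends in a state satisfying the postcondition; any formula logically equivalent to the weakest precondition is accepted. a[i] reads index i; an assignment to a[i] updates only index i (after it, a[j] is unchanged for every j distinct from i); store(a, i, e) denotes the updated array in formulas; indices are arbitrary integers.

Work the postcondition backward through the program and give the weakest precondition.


Working backward. After the program, the postcondition z - pos > 2 <-> (2*z - z + 5 != -6 and 2*pos + 5 != 2*z + z - 9) must hold; in canonical form it is z > pos + 2 <-> (z != -11 and 2*pos != 3*z - 14).
Before z := 3*arr[z] - 9: 3*arr[z] > pos + 11 <-> (3*arr[z] != -2 and 2*pos != 9*arr[z] - 41)
Before pos := 3*z - z + 7: 3*arr[z] > 2*z + 18 <-> (3*arr[z] != -2 and 4*z != 9*arr[z] - 55)
Before pos := arr[pos + 2] - 2: 3*arr[z] > 2*z + 18 <-> (3*arr[z] != -2 and 4*z != 9*arr[z] - 55)
Answer: WP = 3*arr[z] > 2*z + 18 <-> (3*arr[z] != -2 and 4*z != 9*arr[z] - 55)


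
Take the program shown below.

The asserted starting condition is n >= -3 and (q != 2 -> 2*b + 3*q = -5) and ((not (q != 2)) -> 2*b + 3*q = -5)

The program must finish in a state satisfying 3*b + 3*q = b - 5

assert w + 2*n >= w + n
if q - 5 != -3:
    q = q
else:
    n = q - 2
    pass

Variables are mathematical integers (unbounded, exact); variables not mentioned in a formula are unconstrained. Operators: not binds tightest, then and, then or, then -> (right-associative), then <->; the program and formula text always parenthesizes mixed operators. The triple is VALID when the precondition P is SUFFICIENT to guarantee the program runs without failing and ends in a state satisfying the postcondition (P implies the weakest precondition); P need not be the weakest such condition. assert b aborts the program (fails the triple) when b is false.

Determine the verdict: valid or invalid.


Working backward. After the program, the postcondition 3*b + 3*q = b - 5 must hold; in canonical form it is 2*b + 3*q = -5.
Then branch requires 2*b + 3*q = -5; else branch requires 2*b + 3*q = -5.
Before the if: (q != 2 -> 2*b + 3*q = -5) and ((not (q != 2)) -> 2*b + 3*q = -5)
Before assert w + 2*n >= w + n: n >= 0 and (q != 2 -> 2*b + 3*q = -5) and ((not (q != 2)) -> 2*b + 3*q = -5)
The weakest precondition is n >= 0 and (q != 2 -> 2*b + 3*q = -5) and ((not (q != 2)) -> 2*b + 3*q = -5).
Check whether n >= -3 and (q != 2 -> 2*b + 3*q = -5) and ((not (q != 2)) -> 2*b + 3*q = -5) implies it.
Countermodel: at the initial state b = -1, n = -1, q = -1, the precondition holds but the weakest precondition fails.
Answer: invalid


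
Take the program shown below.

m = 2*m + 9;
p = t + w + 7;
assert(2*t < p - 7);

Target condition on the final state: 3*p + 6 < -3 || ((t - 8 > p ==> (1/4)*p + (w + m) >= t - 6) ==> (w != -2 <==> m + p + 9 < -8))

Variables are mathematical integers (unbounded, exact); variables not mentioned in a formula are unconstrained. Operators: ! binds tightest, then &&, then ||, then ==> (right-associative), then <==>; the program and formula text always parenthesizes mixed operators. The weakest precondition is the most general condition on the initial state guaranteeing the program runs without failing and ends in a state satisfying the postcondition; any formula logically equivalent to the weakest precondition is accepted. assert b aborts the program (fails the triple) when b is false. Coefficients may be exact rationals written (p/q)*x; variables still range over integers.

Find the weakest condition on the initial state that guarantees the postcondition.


Working backward. After the program, the postcondition 3*p + 6 < -3 || ((t - 8 > p ==> (1/4)*p + (w + m) >= t - 6) ==> (w != -2 <==> m + p + 9 < -8)) must hold; in canonical form it is 3*p < -9 || ((t > p + 8 ==> m + (1/4)*p + w >= t - 6) ==> (w != -2 <==> m + p < -17)).
Before assert 2*t < p - 7: 2*t < p - 7 && (3*p < -9 || ((t > p + 8 ==> m + (1/4)*p + w >= t - 6) ==> (w != -2 <==> m + p < -17)))
Before p := t + w + 7: t < w && (3*t + 3*w < -30 || ((w < -15 ==> m + (5/4)*w >= (3/4)*t - 31/4) ==> (w != -2 <==> m + t + w < -24)))
Before m := 2*m + 9: t < w && (3*t + 3*w < -30 || ((w < -15 ==> 2*m + (5/4)*w >= (3/4)*t - 67/4) ==> (w != -2 <==> 2*m + t + w < -33)))
Answer: WP = t < w && (3*t + 3*w < -30 || ((w < -15 ==> 2*m + (5/4)*w >= (3/4)*t - 67/4) ==> (w != -2 <==> 2*m + t + w < -33)))


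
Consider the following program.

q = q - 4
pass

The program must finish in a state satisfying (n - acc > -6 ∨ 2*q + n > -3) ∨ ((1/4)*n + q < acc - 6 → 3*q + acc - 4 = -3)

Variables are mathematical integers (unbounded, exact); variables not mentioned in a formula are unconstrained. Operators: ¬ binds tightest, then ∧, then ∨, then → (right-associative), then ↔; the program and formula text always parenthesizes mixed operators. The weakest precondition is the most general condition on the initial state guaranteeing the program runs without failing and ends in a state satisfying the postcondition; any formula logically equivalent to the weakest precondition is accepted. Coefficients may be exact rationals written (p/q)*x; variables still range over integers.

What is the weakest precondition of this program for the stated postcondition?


Working backward. After the program, the postcondition (n - acc > -6 ∨ 2*q + n > -3) ∨ ((1/4)*n + q < acc - 6 → 3*q + acc - 4 = -3) must hold; in canonical form it is n > acc - 6 ∨ n + 2*q > -3 ∨ ((1/4)*n + q < acc - 6 → acc + 3*q = 1).
Before skip: n > acc - 6 ∨ n + 2*q > -3 ∨ ((1/4)*n + q < acc - 6 → acc + 3*q = 1)
Before q := q - 4: n > acc - 6 ∨ n + 2*q > 5 ∨ ((1/4)*n + q < acc - 2 → acc + 3*q = 13)
Answer: WP = n > acc - 6 ∨ n + 2*q > 5 ∨ ((1/4)*n + q < acc - 2 → acc + 3*q = 13)


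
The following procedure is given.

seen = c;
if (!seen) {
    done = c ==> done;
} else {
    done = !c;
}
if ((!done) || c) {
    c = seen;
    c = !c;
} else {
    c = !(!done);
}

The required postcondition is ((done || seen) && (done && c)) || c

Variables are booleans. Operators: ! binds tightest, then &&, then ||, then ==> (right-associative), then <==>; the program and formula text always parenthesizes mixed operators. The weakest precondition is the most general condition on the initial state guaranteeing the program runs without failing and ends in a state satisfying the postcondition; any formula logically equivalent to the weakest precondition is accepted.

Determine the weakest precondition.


Working backward. After the program, the postcondition ((done || seen) && (done && c)) || c must hold; in canonical form it is ((done || seen) && done && c) || c.
Then branch requires ((done || seen) && done && (!seen)) || (!seen); else branch requires ((done || seen) && done) || done.
Before the if: (((!done) || c) ==> (((done || seen) && done && (!seen)) || (!seen))) && ((!((!done) || c)) ==> (((done || seen) && done) || done))
Then branch requires (((!(c ==> done)) || c) ==> ((((c ==> done) || seen) && (c ==> done) && (!seen)) || (!seen))) && ((!((!(c ==> done)) || c)) ==> ((((c ==> done) || seen) && (c ==> done)) || (c ==> done))); else branch requires (c ==> ((((!c) || seen) && (!c) && (!seen)) || (!seen))) && ((!c) ==> ((((!c) || seen) && (!c)) || (!c))).
Before the if: ((!seen) ==> ((((!(c ==> done)) || c) ==> ((((c ==> done) || seen) && (c ==> done) && (!seen)) || (!seen))) && ((!((!(c ==> done)) || c)) ==> ((((c ==> done) || seen) && (c ==> done)) || (c ==> done))))) && (seen ==> ((c ==> ((((!c) || seen) && (!c) && (!seen)) || (!seen))) && ((!c) ==> ((((!c) || seen) && (!c)) || (!c)))))
Before seen := c: ((!c) ==> ((((!(c ==> done)) || c) ==> ((((c ==> done) || c) && (c ==> done) && (!c)) || (!c))) && ((!((!(c ==> done)) || c)) ==> ((((c ==> done) || c) && (c ==> done)) || (c ==> done))))) && (c ==> (c ==> (!c)))
Answer: WP = ((!c) ==> ((((!(c ==> done)) || c) ==> ((((c ==> done) || c) && (c ==> done) && (!c)) || (!c))) && ((!((!(c ==> done)) || c)) ==> ((((c ==> done) || c) && (c ==> done)) || (c ==> done))))) && (c ==> (c ==> (!c)))


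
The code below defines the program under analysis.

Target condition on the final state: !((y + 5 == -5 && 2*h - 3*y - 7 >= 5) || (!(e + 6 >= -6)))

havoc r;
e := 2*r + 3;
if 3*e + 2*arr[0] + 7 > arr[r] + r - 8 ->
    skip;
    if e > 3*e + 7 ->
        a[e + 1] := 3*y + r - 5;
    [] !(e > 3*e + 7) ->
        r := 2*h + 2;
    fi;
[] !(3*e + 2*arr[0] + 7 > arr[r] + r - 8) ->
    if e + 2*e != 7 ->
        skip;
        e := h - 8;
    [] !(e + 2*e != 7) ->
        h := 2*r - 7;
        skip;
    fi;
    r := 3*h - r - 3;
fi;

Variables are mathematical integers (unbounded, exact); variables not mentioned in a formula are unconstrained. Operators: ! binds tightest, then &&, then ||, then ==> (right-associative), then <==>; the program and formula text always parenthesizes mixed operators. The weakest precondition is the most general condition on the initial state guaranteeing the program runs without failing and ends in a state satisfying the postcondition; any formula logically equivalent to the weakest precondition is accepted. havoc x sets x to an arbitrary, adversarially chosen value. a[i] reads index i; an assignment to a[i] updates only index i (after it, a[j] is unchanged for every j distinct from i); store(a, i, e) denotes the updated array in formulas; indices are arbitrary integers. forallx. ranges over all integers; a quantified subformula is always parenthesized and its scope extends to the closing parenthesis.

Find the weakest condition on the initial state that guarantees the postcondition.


Working backward. After the program, the postcondition !((y + 5 == -5 && 2*h - 3*y - 7 >= 5) || (!(e + 6 >= -6))) must hold; in canonical form it is !((y == -10 && 2*h >= 3*y + 12) || (!(e >= -12))).
Then branch requires (2*e < -7 ==> (!((y == -10 && 2*h >= 3*y + 12) || (!(e >= -12))))) && ((!(2*e < -7)) ==> (!((y == -10 && 2*h >= 3*y + 12) || (!(e >= -12))))); else branch requires (3*e != 7 ==> (!((y == -10 && 2*h >= 3*y + 12) || (!(h >= -4))))) && ((!(3*e != 7)) ==> (!((y == -10 && 4*r >= 3*y + 26) || (!(e >= -12))))).
Before the if: (2*arr[0] + 3*e > arr[r] + r - 15 ==> ((2*e < -7 ==> (!((y == -10 && 2*h >= 3*y + 12) || (!(e >= -12))))) && ((!(2*e < -7)) ==> (!((y == -10 && 2*h >= 3*y + 12) || (!(e >= -12))))))) && ((!(2*arr[0] + 3*e > arr[r] + r - 15)) ==> ((3*e != 7 ==> (!((y == -10 && 2*h >= 3*y + 12) || (!(h >= -4))))) && ((!(3*e != 7)) ==> (!((y == -10 && 4*r >= 3*y + 26) || (!(e >= -12)))))))
Before e := 2*r + 3: (2*arr[0] + 5*r > arr[r] - 24 ==> ((4*r < -13 ==> (!((y == -10 && 2*h >= 3*y + 12) || (!(2*r >= -15))))) && ((!(4*r < -13)) ==> (!((y == -10 && 2*h >= 3*y + 12) || (!(2*r >= -15))))))) && ((!(2*arr[0] + 5*r > arr[r] - 24)) ==> ((6*r != -2 ==> (!((y == -10 && 2*h >= 3*y + 12) || (!(h >= -4))))) && ((!(6*r != -2)) ==> (!((y == -10 && 4*r >= 3*y + 26) || (!(2*r >= -15)))))))
Before havoc r: forall r_1. ((2*arr[0] + 5*r_1 > arr[r_1] - 24 ==> ((4*r_1 < -13 ==> (!((y == -10 && 2*h >= 3*y + 12) || (!(2*r_1 >= -15))))) && ((!(4*r_1 < -13)) ==> (!((y == -10 && 2*h >= 3*y + 12) || (!(2*r_1 >= -15))))))) && ((!(2*arr[0] + 5*r_1 > arr[r_1] - 24)) ==> ((6*r_1 != -2 ==> (!((y == -10 && 2*h >= 3*y + 12) || (!(h >= -4))))) && ((!(6*r_1 != -2)) ==> (!((y == -10 && 4*r_1 >= 3*y + 26) || (!(2*r_1 >= -15))))))))
Answer: WP = forall r_1. ((2*arr[0] + 5*r_1 > arr[r_1] - 24 ==> ((4*r_1 < -13 ==> (!((y == -10 && 2*h >= 3*y + 12) || (!(2*r_1 >= -15))))) && ((!(4*r_1 < -13)) ==> (!((y == -10 && 2*h >= 3*y + 12) || (!(2*r_1 >= -15))))))) && ((!(2*arr[0] + 5*r_1 > arr[r_1] - 24)) ==> ((6*r_1 != -2 ==> (!((y == -10 && 2*h >= 3*y + 12) || (!(h >= -4))))) && ((!(6*r_1 != -2)) ==> (!((y == -10 && 4*r_1 >= 3*y + 26) || (!(2*r_1 >= -15))))))))


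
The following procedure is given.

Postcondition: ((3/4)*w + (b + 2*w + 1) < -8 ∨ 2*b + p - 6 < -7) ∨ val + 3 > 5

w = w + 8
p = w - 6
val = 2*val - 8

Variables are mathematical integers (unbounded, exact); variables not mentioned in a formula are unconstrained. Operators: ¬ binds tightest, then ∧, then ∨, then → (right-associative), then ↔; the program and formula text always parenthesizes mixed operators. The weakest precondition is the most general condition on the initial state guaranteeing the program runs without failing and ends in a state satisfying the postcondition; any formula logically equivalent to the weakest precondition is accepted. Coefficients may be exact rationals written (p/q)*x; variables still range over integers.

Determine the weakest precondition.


Working backward. After the program, the postcondition ((3/4)*w + (b + 2*w + 1) < -8 ∨ 2*b + p - 6 < -7) ∨ val + 3 > 5 must hold; in canonical form it is b + (11/4)*w < -9 ∨ 2*b + p < -1 ∨ val > 2.
Before val := 2*val - 8: b + (11/4)*w < -9 ∨ 2*b + p < -1 ∨ 2*val > 10
Before p := w - 6: b + (11/4)*w < -9 ∨ 2*b + w < 5 ∨ 2*val > 10
Before w := w + 8: b + (11/4)*w < -31 ∨ 2*b + w < -3 ∨ 2*val > 10
Answer: WP = b + (11/4)*w < -31 ∨ 2*b + w < -3 ∨ 2*val > 10


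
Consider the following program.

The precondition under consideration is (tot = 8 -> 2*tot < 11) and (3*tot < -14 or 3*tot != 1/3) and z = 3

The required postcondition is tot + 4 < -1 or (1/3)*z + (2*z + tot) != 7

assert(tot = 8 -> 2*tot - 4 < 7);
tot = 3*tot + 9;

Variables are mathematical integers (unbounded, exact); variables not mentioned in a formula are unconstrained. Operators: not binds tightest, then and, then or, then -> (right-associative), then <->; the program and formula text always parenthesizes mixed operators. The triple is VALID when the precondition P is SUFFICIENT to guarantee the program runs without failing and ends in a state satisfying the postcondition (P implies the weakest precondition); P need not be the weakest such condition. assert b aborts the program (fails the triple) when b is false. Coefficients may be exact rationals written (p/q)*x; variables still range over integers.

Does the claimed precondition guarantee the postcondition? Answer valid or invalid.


Working backward. After the program, the postcondition tot + 4 < -1 or (1/3)*z + (2*z + tot) != 7 must hold; in canonical form it is tot < -5 or tot + (7/3)*z != 7.
Before tot := 3*tot + 9: 3*tot < -14 or 3*tot + (7/3)*z != -2
Before assert tot = 8 -> 2*tot - 4 < 7: (tot = 8 -> 2*tot < 11) and (3*tot < -14 or 3*tot + (7/3)*z != -2)
The weakest precondition is (tot = 8 -> 2*tot < 11) and (3*tot < -14 or 3*tot + (7/3)*z != -2).
Check whether (tot = 8 -> 2*tot < 11) and (3*tot < -14 or 3*tot != 1/3) and z = 3 implies it.
Countermodel: at the initial state tot = -3, z = 3, the precondition holds but the weakest precondition fails.
Answer: invalid


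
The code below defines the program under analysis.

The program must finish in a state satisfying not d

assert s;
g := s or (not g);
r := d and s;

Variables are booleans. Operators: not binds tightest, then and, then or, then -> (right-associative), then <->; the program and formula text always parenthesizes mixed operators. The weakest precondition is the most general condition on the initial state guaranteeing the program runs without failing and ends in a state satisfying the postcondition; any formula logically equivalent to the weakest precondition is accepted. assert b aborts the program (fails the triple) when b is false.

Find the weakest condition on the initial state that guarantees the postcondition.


Working backward. After the program, not d must hold.
Before r := d and s: not d
Before g := s or (not g): not d
Before assert s: s and (not d)
Answer: WP = s and (not d)


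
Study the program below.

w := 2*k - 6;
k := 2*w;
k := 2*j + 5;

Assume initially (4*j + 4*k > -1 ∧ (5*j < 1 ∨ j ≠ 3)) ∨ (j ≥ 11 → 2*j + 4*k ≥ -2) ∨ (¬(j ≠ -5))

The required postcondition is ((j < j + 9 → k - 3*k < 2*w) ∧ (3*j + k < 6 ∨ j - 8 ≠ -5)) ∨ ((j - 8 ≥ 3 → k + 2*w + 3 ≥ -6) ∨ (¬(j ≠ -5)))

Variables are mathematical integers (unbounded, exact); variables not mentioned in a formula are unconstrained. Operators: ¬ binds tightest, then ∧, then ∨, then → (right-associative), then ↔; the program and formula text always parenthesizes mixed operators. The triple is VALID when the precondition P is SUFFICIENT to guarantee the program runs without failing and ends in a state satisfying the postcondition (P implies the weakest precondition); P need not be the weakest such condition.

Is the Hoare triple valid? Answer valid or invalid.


Working backward. After the program, the postcondition ((j < j + 9 → k - 3*k < 2*w) ∧ (3*j + k < 6 ∨ j - 8 ≠ -5)) ∨ ((j - 8 ≥ 3 → k + 2*w + 3 ≥ -6) ∨ (¬(j ≠ -5))) must hold; in canonical form it is (2*k + 2*w > 0 ∧ (3*j + k < 6 ∨ j ≠ 3)) ∨ (j ≥ 11 → k + 2*w ≥ -9) ∨ (¬(j ≠ -5)).
Before k := 2*j + 5: (4*j + 2*w > -10 ∧ (5*j < 1 ∨ j ≠ 3)) ∨ (j ≥ 11 → 2*j + 2*w ≥ -14) ∨ (¬(j ≠ -5))
Before k := 2*w: (4*j + 2*w > -10 ∧ (5*j < 1 ∨ j ≠ 3)) ∨ (j ≥ 11 → 2*j + 2*w ≥ -14) ∨ (¬(j ≠ -5))
Before w := 2*k - 6: (4*j + 4*k > 2 ∧ (5*j < 1 ∨ j ≠ 3)) ∨ (j ≥ 11 → 2*j + 4*k ≥ -2) ∨ (¬(j ≠ -5))
The weakest precondition is (4*j + 4*k > 2 ∧ (5*j < 1 ∨ j ≠ 3)) ∨ (j ≥ 11 → 2*j + 4*k ≥ -2) ∨ (¬(j ≠ -5)).
Check whether (4*j + 4*k > -1 ∧ (5*j < 1 ∨ j ≠ 3)) ∨ (j ≥ 11 → 2*j + 4*k ≥ -2) ∨ (¬(j ≠ -5)) implies it.
Countermodel: at the initial state j = 11, k = -11, the precondition holds but the weakest precondition fails.
Answer: invalid


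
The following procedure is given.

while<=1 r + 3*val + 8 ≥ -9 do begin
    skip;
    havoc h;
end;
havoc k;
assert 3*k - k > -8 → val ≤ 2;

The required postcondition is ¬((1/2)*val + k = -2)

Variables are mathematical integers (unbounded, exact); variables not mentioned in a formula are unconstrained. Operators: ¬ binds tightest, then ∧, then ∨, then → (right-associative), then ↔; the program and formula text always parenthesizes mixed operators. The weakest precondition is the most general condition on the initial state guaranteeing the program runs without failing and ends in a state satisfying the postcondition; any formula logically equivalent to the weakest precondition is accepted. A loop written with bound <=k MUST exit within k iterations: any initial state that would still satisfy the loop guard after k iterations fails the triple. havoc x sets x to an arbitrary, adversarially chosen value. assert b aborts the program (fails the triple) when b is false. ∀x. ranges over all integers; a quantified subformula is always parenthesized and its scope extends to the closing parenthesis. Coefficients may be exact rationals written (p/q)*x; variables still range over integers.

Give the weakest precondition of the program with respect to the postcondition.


Working backward. After the program, the postcondition ¬((1/2)*val + k = -2) must hold; in canonical form it is ¬(k + (1/2)*val = -2).
Before assert 3*k - k > -8 → val ≤ 2: (2*k > -8 → val ≤ 2) ∧ (¬(k + (1/2)*val = -2))
Before havoc k: ∀k_1. ((2*k_1 > -8 → val ≤ 2) ∧ (¬(k_1 + (1/2)*val = -2)))
Before the loop (bound <=1), unroll the exhaustion recursion (WP_0 = exit-now case; WP_j = one more guarded iteration, up to j = 1):
  WP_0: (¬(r + 3*val ≥ -17)) ∧ (∀k_1. ((2*k_1 > -8 → val ≤ 2) ∧ (¬(k_1 + (1/2)*val = -2))))
  WP_1: (r + 3*val ≥ -17 → ((¬(r + 3*val ≥ -17)) ∧ (∀k_1. ((2*k_1 > -8 → val ≤ 2) ∧ (¬(k_1 + (1/2)*val = -2)))))) ∧ ((¬(r + 3*val ≥ -17)) → (∀k_1. ((2*k_1 > -8 → val ≤ 2) ∧ (¬(k_1 + (1/2)*val = -2)))))
So before the loop: (r + 3*val ≥ -17 → ((¬(r + 3*val ≥ -17)) ∧ (∀k_1. ((2*k_1 > -8 → val ≤ 2) ∧ (¬(k_1 + (1/2)*val = -2)))))) ∧ ((¬(r + 3*val ≥ -17)) → (∀k_1. ((2*k_1 > -8 → val ≤ 2) ∧ (¬(k_1 + (1/2)*val = -2)))))
Answer: WP = (r + 3*val ≥ -17 → ((¬(r + 3*val ≥ -17)) ∧ (∀k_1. ((2*k_1 > -8 → val ≤ 2) ∧ (¬(k_1 + (1/2)*val = -2)))))) ∧ ((¬(r + 3*val ≥ -17)) → (∀k_1. ((2*k_1 > -8 → val ≤ 2) ∧ (¬(k_1 + (1/2)*val = -2)))))


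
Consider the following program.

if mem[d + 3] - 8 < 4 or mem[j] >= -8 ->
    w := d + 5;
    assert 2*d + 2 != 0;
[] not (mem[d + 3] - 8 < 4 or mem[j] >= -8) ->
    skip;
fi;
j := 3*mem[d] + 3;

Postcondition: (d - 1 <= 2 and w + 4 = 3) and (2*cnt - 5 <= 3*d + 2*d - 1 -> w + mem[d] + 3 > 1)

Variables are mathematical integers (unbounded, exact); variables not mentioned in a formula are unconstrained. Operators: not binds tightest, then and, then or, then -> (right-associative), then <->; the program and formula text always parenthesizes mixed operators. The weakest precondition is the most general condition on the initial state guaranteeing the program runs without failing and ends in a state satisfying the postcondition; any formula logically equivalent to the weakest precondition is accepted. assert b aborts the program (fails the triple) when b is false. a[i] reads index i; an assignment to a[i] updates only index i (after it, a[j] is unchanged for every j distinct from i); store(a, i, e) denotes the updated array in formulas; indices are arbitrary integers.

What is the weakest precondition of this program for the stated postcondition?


Working backward. After the program, the postcondition (d - 1 <= 2 and w + 4 = 3) and (2*cnt - 5 <= 3*d + 2*d - 1 -> w + mem[d] + 3 > 1) must hold; in canonical form it is d <= 3 and w = -1 and (2*cnt <= 5*d + 4 -> mem[d] + w > -2).
Before j := 3*mem[d] + 3: d <= 3 and w = -1 and (2*cnt <= 5*d + 4 -> mem[d] + w > -2)
Then branch requires 2*d != -2 and d <= 3 and d = -6 and (2*cnt <= 5*d + 4 -> mem[d] + d > -7); else branch requires d <= 3 and w = -1 and (2*cnt <= 5*d + 4 -> mem[d] + w > -2).
Before the if: ((mem[d + 3] < 12 or mem[j] >= -8) -> (2*d != -2 and d <= 3 and d = -6 and (2*cnt <= 5*d + 4 -> mem[d] + d > -7))) and ((not (mem[d + 3] < 12 or mem[j] >= -8)) -> (d <= 3 and w = -1 and (2*cnt <= 5*d + 4 -> mem[d] + w > -2)))
Answer: WP = ((mem[d + 3] < 12 or mem[j] >= -8) -> (2*d != -2 and d <= 3 and d = -6 and (2*cnt <= 5*d + 4 -> mem[d] + d > -7))) and ((not (mem[d + 3] < 12 or mem[j] >= -8)) -> (d <= 3 and w = -1 and (2*cnt <= 5*d + 4 -> mem[d] + w > -2)))


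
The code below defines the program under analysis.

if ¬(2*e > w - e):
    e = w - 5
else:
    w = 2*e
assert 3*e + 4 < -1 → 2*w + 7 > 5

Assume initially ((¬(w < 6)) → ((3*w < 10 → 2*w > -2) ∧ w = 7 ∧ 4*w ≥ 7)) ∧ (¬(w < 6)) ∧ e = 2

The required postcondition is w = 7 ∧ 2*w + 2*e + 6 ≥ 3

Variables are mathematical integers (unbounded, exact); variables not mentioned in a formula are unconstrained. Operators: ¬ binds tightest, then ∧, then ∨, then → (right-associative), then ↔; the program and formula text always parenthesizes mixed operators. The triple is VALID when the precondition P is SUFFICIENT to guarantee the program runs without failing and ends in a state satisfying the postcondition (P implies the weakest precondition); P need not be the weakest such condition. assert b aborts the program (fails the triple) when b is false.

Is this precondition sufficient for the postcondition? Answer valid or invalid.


Working backward. After the program, the postcondition w = 7 ∧ 2*w + 2*e + 6 ≥ 3 must hold; in canonical form it is w = 7 ∧ 2*e + 2*w ≥ -3.
Before assert 3*e + 4 < -1 → 2*w + 7 > 5: (3*e < -5 → 2*w > -2) ∧ w = 7 ∧ 2*e + 2*w ≥ -3
Then branch requires (3*w < 10 → 2*w > -2) ∧ w = 7 ∧ 4*w ≥ 7; else branch requires (3*e < -5 → 4*e > -2) ∧ 2*e = 7 ∧ 6*e ≥ -3.
Before the if: ((¬(3*e > w)) → ((3*w < 10 → 2*w > -2) ∧ w = 7 ∧ 4*w ≥ 7)) ∧ (3*e > w → ((3*e < -5 → 4*e > -2) ∧ 2*e = 7 ∧ 6*e ≥ -3))
The weakest precondition is ((¬(3*e > w)) → ((3*w < 10 → 2*w > -2) ∧ w = 7 ∧ 4*w ≥ 7)) ∧ (3*e > w → ((3*e < -5 → 4*e > -2) ∧ 2*e = 7 ∧ 6*e ≥ -3)).
Check whether ((¬(w < 6)) → ((3*w < 10 → 2*w > -2) ∧ w = 7 ∧ 4*w ≥ 7)) ∧ (¬(w < 6)) ∧ e = 2 implies it.
Every state satisfying the precondition satisfies the weakest precondition: the implication holds.
Answer: valid
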